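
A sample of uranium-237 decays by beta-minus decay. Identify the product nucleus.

Beta-minus decay: mass number changes by +0, atomic number by +1.
A: 237 = 237; Z: 92 + 1 = 93.
Z = 93 is neptunium, so the daughter is neptunium-237.

Np-237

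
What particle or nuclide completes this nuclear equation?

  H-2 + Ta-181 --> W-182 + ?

Conserve mass number: 2 + 181 = 182 + A, so A = 1.
Conserve atomic number: 1 + 73 = 74 + Z, so Z = 0.
A = 1 and Z = 0 is n — a neutron.

neutron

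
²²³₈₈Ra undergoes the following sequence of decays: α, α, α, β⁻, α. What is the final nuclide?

Tl-207

Start: (A, Z) = (223, 88).
After α: (219, 86).
After α: (215, 84).
After α: (211, 82).
After β⁻: (211, 83).
After α: (207, 81).
Z = 81 is thallium.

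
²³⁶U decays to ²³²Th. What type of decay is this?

ΔA = 232 − 236 = -4; ΔZ = 90 − 92 = -2.
A drops by 4 and Z drops by 2 — the signature of alpha emission.

alpha decay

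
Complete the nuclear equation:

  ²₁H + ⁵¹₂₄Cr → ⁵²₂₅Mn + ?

Conserve mass number: 2 + 51 = 52 + A, so A = 1.
Conserve atomic number: 1 + 24 = 25 + Z, so Z = 0.
A = 1 and Z = 0 is ¹₀n — a neutron.

neutron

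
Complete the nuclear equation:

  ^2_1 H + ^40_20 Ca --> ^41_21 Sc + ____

Conserve mass number: 2 + 40 = 41 + A, so A = 1.
Conserve atomic number: 1 + 20 = 21 + Z, so Z = 0.
A = 1 and Z = 0 is ^1_0 n — a neutron.

neutron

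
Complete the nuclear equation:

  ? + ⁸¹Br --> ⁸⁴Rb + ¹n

Conserve mass number: A + 81 = 84 + 1, so A = 4.
Conserve atomic number: Z + 35 = 37 + 0, so Z = 2.
A = 4 and Z = 2 is ⁴He — an alpha particle.

alpha particle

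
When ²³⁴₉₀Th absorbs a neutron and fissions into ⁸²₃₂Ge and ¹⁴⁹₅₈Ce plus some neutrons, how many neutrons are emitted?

Conserve mass number: 235 = 82 + 149 + k, so k = 235 − 231 = 4.
Check atomic number: 90 = 32 + 58 + 0 = 90. ✓

4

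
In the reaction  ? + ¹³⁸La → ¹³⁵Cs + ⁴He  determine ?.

Conserve mass number: A + 138 = 135 + 4, so A = 1.
Conserve atomic number: Z + 57 = 55 + 2, so Z = 0.
A = 1 and Z = 0 is ¹n — a neutron.

neutron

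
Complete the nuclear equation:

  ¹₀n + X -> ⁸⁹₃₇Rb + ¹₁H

Conserve mass number: 1 + A = 89 + 1, so A = 89.
Conserve atomic number: 0 + Z = 37 + 1, so Z = 38.
Z = 38 is strontium, so the species is ⁸⁹₃₈Sr.

Sr-89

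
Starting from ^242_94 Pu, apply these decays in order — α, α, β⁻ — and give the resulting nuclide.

Start: (A, Z) = (242, 94).
After α: (238, 92).
After α: (234, 90).
After β⁻: (234, 91).
Z = 91 is protactinium.

Pa-234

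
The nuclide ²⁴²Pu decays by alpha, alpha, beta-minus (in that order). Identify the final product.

Pa-234

Start: (A, Z) = (242, 94).
After α: (238, 92).
After α: (234, 90).
After β⁻: (234, 91).
Z = 91 is protactinium.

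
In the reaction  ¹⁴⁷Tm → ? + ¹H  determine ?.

Conserve mass number: 147 = A + 1, so A = 146.
Conserve atomic number: 69 = Z + 1, so Z = 68.
Z = 68 is erbium, so the species is ¹⁴⁶Er.

Er-146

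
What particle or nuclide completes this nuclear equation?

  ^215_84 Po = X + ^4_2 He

Conserve mass number: 215 = A + 4, so A = 211.
Conserve atomic number: 84 = Z + 2, so Z = 82.
Z = 82 is lead, so the species is ^211_82 Pb.

Pb-211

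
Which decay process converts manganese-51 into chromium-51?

beta-plus decay or electron capture

ΔA = 51 − 51 = 0; ΔZ = 24 − 25 = -1.
A is unchanged and Z drops by 1 — a proton has become a neutron (β⁺ emission or electron capture).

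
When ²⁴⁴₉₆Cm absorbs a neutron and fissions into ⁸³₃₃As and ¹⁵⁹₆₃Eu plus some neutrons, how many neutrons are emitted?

Conserve mass number: 245 = 83 + 159 + k, so k = 245 − 242 = 3.
Check atomic number: 96 = 33 + 63 + 0 = 96. ✓

3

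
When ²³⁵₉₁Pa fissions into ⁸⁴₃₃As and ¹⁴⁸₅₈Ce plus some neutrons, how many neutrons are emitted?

Conserve mass number: 235 = 84 + 148 + k, so k = 235 − 232 = 3.
Check atomic number: 91 = 33 + 58 + 0 = 91. ✓

3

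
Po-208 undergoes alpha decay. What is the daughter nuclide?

Alpha decay: mass number changes by -4, atomic number by -2.
A: 208 − 4 = 204; Z: 84 − 2 = 82.
Z = 82 is lead, so the daughter is Pb-204.

Pb-204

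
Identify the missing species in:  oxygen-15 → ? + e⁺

N-15

Conserve mass number: 15 = A + 0, so A = 15.
Conserve atomic number: 8 = Z + 1, so Z = 7.
Z = 7 is nitrogen, so the species is nitrogen-15.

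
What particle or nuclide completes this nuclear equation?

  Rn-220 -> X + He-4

Po-216

Conserve mass number: 220 = A + 4, so A = 216.
Conserve atomic number: 86 = Z + 2, so Z = 84.
Z = 84 is polonium, so the species is Po-216.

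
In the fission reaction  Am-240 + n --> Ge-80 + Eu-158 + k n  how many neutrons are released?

Conserve mass number: 241 = 80 + 158 + k, so k = 241 − 238 = 3.
Check atomic number: 95 = 32 + 63 + 0 = 95. ✓

3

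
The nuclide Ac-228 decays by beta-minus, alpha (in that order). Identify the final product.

Start: (A, Z) = (228, 89).
After β⁻: (228, 90).
After α: (224, 88).
Z = 88 is radium.

Ra-224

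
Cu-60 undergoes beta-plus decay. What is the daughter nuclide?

Ni-60

Beta-plus decay: mass number changes by +0, atomic number by -1.
A: 60 = 60; Z: 29 − 1 = 28.
Z = 28 is nickel, so the daughter is Ni-60.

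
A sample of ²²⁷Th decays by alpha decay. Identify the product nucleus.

Alpha decay: mass number changes by -4, atomic number by -2.
A: 227 − 4 = 223; Z: 90 − 2 = 88.
Z = 88 is radium, so the daughter is ²²³Ra.

Ra-223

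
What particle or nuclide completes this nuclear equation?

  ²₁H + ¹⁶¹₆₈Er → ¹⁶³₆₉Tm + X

Conserve mass number: 2 + 161 = 163 + A, so A = 0.
Conserve atomic number: 1 + 68 = 69 + Z, so Z = 0.
A = 0 and Z = 0 is ⁰₀γ — a gamma ray.

gamma ray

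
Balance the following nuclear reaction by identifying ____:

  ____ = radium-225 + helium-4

Conserve mass number: A = 225 + 4, so A = 229.
Conserve atomic number: Z = 88 + 2, so Z = 90.
Z = 90 is thorium, so the species is thorium-229.

Th-229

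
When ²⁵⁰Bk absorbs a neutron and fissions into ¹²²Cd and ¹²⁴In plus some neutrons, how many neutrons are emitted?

Conserve mass number: 251 = 122 + 124 + k, so k = 251 − 246 = 5.
Check atomic number: 97 = 48 + 49 + 0 = 97. ✓

5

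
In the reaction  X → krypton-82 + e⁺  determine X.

Rb-82

Conserve mass number: A = 82 + 0, so A = 82.
Conserve atomic number: Z = 36 + 1, so Z = 37.
Z = 37 is rubidium, so the species is rubidium-82.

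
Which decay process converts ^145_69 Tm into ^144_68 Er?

ΔA = 144 − 145 = -1; ΔZ = 68 − 69 = -1.
A drops by 1 and Z drops by 1 — a proton was emitted.

proton emission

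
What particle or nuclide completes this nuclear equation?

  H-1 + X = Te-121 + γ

Conserve mass number: 1 + A = 121 + 0, so A = 120.
Conserve atomic number: 1 + Z = 52 + 0, so Z = 51.
Z = 51 is antimony, so the species is Sb-120.

Sb-120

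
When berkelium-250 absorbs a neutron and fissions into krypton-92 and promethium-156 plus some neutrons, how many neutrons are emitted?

Conserve mass number: 251 = 92 + 156 + k, so k = 251 − 248 = 3.
Check atomic number: 97 = 36 + 61 + 0 = 97. ✓

3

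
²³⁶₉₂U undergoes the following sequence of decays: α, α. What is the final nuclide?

Ra-228

Start: (A, Z) = (236, 92).
After α: (232, 90).
After α: (228, 88).
Z = 88 is radium.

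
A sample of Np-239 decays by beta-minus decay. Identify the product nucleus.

Beta-minus decay: mass number changes by +0, atomic number by +1.
A: 239 = 239; Z: 93 + 1 = 94.
Z = 94 is plutonium, so the daughter is Pu-239.

Pu-239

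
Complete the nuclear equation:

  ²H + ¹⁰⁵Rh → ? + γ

Pd-107

Conserve mass number: 2 + 105 = A + 0, so A = 107.
Conserve atomic number: 1 + 45 = Z + 0, so Z = 46.
Z = 46 is palladium, so the species is ¹⁰⁷Pd.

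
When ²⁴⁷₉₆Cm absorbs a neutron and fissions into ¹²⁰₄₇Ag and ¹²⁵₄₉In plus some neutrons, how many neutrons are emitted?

Conserve mass number: 248 = 120 + 125 + k, so k = 248 − 245 = 3.
Check atomic number: 96 = 47 + 49 + 0 = 96. ✓

3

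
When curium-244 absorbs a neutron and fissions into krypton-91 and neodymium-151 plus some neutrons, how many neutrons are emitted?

3

Conserve mass number: 245 = 91 + 151 + k, so k = 245 − 242 = 3.
Check atomic number: 96 = 36 + 60 + 0 = 96. ✓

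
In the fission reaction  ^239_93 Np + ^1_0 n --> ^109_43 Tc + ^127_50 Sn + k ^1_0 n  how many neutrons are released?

4

Conserve mass number: 240 = 109 + 127 + k, so k = 240 − 236 = 4.
Check atomic number: 93 = 43 + 50 + 0 = 93. ✓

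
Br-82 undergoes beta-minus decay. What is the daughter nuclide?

Beta-minus decay: mass number changes by +0, atomic number by +1.
A: 82 = 82; Z: 35 + 1 = 36.
Z = 36 is krypton, so the daughter is Kr-82.

Kr-82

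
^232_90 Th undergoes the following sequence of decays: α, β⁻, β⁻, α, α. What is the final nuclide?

Rn-220

Start: (A, Z) = (232, 90).
After α: (228, 88).
After β⁻: (228, 89).
After β⁻: (228, 90).
After α: (224, 88).
After α: (220, 86).
Z = 86 is radon.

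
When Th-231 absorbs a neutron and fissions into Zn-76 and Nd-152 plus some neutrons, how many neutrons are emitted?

Conserve mass number: 232 = 76 + 152 + k, so k = 232 − 228 = 4.
Check atomic number: 90 = 30 + 60 + 0 = 90. ✓

4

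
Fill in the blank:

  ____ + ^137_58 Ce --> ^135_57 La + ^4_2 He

deuteron

Conserve mass number: A + 137 = 135 + 4, so A = 2.
Conserve atomic number: Z + 58 = 57 + 2, so Z = 1.
A = 2 and Z = 1 is ^2_1 H — a deuteron.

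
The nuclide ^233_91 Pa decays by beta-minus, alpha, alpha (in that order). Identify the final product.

Start: (A, Z) = (233, 91).
After β⁻: (233, 92).
After α: (229, 90).
After α: (225, 88).
Z = 88 is radium.

Ra-225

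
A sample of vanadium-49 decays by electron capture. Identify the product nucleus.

Ti-49

Electron capture: mass number changes by +0, atomic number by -1.
A: 49 = 49; Z: 23 − 1 = 22.
Z = 22 is titanium, so the daughter is titanium-49.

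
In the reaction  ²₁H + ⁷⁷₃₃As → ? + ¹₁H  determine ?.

Conserve mass number: 2 + 77 = A + 1, so A = 78.
Conserve atomic number: 1 + 33 = Z + 1, so Z = 33.
Z = 33 is arsenic, so the species is ⁷⁸₃₃As.

As-78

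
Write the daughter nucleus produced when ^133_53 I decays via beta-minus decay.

Beta-minus decay: mass number changes by +0, atomic number by +1.
A: 133 = 133; Z: 53 + 1 = 54.
Z = 54 is xenon, so the daughter is ^133_54 Xe.

Xe-133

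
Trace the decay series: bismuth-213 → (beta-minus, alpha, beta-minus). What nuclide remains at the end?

Bi-209

Start: (A, Z) = (213, 83).
After β⁻: (213, 84).
After α: (209, 82).
After β⁻: (209, 83).
Z = 83 is bismuth.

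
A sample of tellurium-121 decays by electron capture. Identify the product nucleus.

Sb-121

Electron capture: mass number changes by +0, atomic number by -1.
A: 121 = 121; Z: 52 − 1 = 51.
Z = 51 is antimony, so the daughter is antimony-121.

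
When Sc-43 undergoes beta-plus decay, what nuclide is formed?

Ca-43

Beta-plus decay: mass number changes by +0, atomic number by -1.
A: 43 = 43; Z: 21 − 1 = 20.
Z = 20 is calcium, so the daughter is Ca-43.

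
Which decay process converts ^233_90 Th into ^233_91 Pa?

beta-minus decay

ΔA = 233 − 233 = 0; ΔZ = 91 − 90 = +1.
A is unchanged and Z rises by 1 — a neutron has become a proton (β⁻ decay).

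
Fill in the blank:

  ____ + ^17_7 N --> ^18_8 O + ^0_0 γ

proton

Conserve mass number: A + 17 = 18 + 0, so A = 1.
Conserve atomic number: Z + 7 = 8 + 0, so Z = 1.
A = 1 and Z = 1 is ^1_1 H — a proton.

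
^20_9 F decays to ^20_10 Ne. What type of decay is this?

ΔA = 20 − 20 = 0; ΔZ = 10 − 9 = +1.
A is unchanged and Z rises by 1 — a neutron has become a proton (β⁻ decay).

beta-minus decay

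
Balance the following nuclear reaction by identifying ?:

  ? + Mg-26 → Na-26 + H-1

Conserve mass number: A + 26 = 26 + 1, so A = 1.
Conserve atomic number: Z + 12 = 11 + 1, so Z = 0.
A = 1 and Z = 0 is n — a neutron.

neutron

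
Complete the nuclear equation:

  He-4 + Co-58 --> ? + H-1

Ni-61

Conserve mass number: 4 + 58 = A + 1, so A = 61.
Conserve atomic number: 2 + 27 = Z + 1, so Z = 28.
Z = 28 is nickel, so the species is Ni-61.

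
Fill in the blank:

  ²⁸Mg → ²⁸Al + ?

Conserve mass number: 28 = 28 + A, so A = 0.
Conserve atomic number: 12 = 13 + Z, so Z = -1.
A = 0 and Z = -1 is e⁻ — a beta-minus particle.

beta-minus particle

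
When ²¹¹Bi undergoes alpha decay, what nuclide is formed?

Alpha decay: mass number changes by -4, atomic number by -2.
A: 211 − 4 = 207; Z: 83 − 2 = 81.
Z = 81 is thallium, so the daughter is ²⁰⁷Tl.

Tl-207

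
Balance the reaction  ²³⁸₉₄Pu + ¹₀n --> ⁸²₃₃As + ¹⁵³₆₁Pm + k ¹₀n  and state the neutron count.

Conserve mass number: 239 = 82 + 153 + k, so k = 239 − 235 = 4.
Check atomic number: 94 = 33 + 61 + 0 = 94. ✓

4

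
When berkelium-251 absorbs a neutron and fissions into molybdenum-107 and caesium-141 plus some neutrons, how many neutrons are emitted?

Conserve mass number: 252 = 107 + 141 + k, so k = 252 − 248 = 4.
Check atomic number: 97 = 42 + 55 + 0 = 97. ✓

4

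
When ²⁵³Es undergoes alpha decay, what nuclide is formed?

Alpha decay: mass number changes by -4, atomic number by -2.
A: 253 − 4 = 249; Z: 99 − 2 = 97.
Z = 97 is berkelium, so the daughter is ²⁴⁹Bk.

Bk-249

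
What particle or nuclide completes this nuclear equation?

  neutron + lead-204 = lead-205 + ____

gamma ray

Conserve mass number: 1 + 204 = 205 + A, so A = 0.
Conserve atomic number: 0 + 82 = 82 + Z, so Z = 0.
A = 0 and Z = 0 is γ — a gamma ray.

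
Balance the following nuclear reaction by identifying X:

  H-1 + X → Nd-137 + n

Pr-137

Conserve mass number: 1 + A = 137 + 1, so A = 137.
Conserve atomic number: 1 + Z = 60 + 0, so Z = 59.
Z = 59 is praseodymium, so the species is Pr-137.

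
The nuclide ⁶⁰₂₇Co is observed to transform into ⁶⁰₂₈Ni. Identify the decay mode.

beta-minus decay

ΔA = 60 − 60 = 0; ΔZ = 28 − 27 = +1.
A is unchanged and Z rises by 1 — a neutron has become a proton (β⁻ decay).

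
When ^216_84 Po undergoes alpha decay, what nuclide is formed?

Pb-212

Alpha decay: mass number changes by -4, atomic number by -2.
A: 216 − 4 = 212; Z: 84 − 2 = 82.
Z = 82 is lead, so the daughter is ^212_82 Pb.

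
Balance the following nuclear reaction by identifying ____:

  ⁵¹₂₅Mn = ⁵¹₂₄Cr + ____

Conserve mass number: 51 = 51 + A, so A = 0.
Conserve atomic number: 25 = 24 + Z, so Z = 1.
A = 0 and Z = 1 is ⁰₁e — a positron.

positron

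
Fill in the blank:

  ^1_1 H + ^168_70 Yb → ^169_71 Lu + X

Conserve mass number: 1 + 168 = 169 + A, so A = 0.
Conserve atomic number: 1 + 70 = 71 + Z, so Z = 0.
A = 0 and Z = 0 is ^0_0 γ — a gamma ray.

gamma ray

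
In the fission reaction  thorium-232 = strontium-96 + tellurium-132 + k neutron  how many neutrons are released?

4

Conserve mass number: 232 = 96 + 132 + k, so k = 232 − 228 = 4.
Check atomic number: 90 = 38 + 52 + 0 = 90. ✓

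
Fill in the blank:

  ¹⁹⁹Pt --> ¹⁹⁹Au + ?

Conserve mass number: 199 = 199 + A, so A = 0.
Conserve atomic number: 78 = 79 + Z, so Z = -1.
A = 0 and Z = -1 is e⁻ — a beta-minus particle.

beta-minus particle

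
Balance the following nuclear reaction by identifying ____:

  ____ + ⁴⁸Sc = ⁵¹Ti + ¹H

Conserve mass number: A + 48 = 51 + 1, so A = 4.
Conserve atomic number: Z + 21 = 22 + 1, so Z = 2.
A = 4 and Z = 2 is ⁴He — an alpha particle.

alpha particle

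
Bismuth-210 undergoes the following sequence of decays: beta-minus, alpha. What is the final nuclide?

Pb-206

Start: (A, Z) = (210, 83).
After β⁻: (210, 84).
After α: (206, 82).
Z = 82 is lead.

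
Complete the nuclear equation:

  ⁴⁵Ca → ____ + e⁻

Conserve mass number: 45 = A + 0, so A = 45.
Conserve atomic number: 20 = Z − 1, so Z = 21.
Z = 21 is scandium, so the species is ⁴⁵Sc.

Sc-45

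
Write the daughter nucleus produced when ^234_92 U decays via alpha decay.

Th-230

Alpha decay: mass number changes by -4, atomic number by -2.
A: 234 − 4 = 230; Z: 92 − 2 = 90.
Z = 90 is thorium, so the daughter is ^230_90 Th.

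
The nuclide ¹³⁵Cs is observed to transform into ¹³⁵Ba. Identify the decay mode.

ΔA = 135 − 135 = 0; ΔZ = 56 − 55 = +1.
A is unchanged and Z rises by 1 — a neutron has become a proton (β⁻ decay).

beta-minus decay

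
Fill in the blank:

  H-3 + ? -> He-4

proton

Conserve mass number: 3 + A = 4, so A = 1.
Conserve atomic number: 1 + Z = 2, so Z = 1.
A = 1 and Z = 1 is H-1 — a proton.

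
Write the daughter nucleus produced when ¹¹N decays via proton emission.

C-10

Proton emission: mass number changes by -1, atomic number by -1.
A: 11 − 1 = 10; Z: 7 − 1 = 6.
Z = 6 is carbon, so the daughter is ¹⁰C.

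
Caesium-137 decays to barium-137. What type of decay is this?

ΔA = 137 − 137 = 0; ΔZ = 56 − 55 = +1.
A is unchanged and Z rises by 1 — a neutron has become a proton (β⁻ decay).

beta-minus decay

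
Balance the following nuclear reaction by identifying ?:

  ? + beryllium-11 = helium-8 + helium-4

neutron

Conserve mass number: A + 11 = 8 + 4, so A = 1.
Conserve atomic number: Z + 4 = 2 + 2, so Z = 0.
A = 1 and Z = 0 is neutron — a neutron.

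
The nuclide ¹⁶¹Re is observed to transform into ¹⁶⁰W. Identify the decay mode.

ΔA = 160 − 161 = -1; ΔZ = 74 − 75 = -1.
A drops by 1 and Z drops by 1 — a proton was emitted.

proton emission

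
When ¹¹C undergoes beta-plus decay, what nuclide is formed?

B-11

Beta-plus decay: mass number changes by +0, atomic number by -1.
A: 11 = 11; Z: 6 − 1 = 5.
Z = 5 is boron, so the daughter is ¹¹B.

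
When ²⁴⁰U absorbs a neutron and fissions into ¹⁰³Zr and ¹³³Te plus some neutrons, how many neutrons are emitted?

Conserve mass number: 241 = 103 + 133 + k, so k = 241 − 236 = 5.
Check atomic number: 92 = 40 + 52 + 0 = 92. ✓

5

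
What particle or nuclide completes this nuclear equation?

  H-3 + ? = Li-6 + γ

Conserve mass number: 3 + A = 6 + 0, so A = 3.
Conserve atomic number: 1 + Z = 3 + 0, so Z = 2.
Z = 2 is helium, so the species is He-3.

He-3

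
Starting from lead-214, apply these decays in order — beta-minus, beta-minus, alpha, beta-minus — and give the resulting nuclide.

Start: (A, Z) = (214, 82).
After β⁻: (214, 83).
After β⁻: (214, 84).
After α: (210, 82).
After β⁻: (210, 83).
Z = 83 is bismuth.

Bi-210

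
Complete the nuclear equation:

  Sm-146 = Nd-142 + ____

Conserve mass number: 146 = 142 + A, so A = 4.
Conserve atomic number: 62 = 60 + Z, so Z = 2.
A = 4 and Z = 2 is He-4 — an alpha particle.

alpha particle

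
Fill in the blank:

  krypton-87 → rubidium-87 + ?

beta-minus particle

Conserve mass number: 87 = 87 + A, so A = 0.
Conserve atomic number: 36 = 37 + Z, so Z = -1.
A = 0 and Z = -1 is e⁻ — a beta-minus particle.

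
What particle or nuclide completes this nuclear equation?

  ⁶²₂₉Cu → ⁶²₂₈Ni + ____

Conserve mass number: 62 = 62 + A, so A = 0.
Conserve atomic number: 29 = 28 + Z, so Z = 1.
A = 0 and Z = 1 is ⁰₁e — a positron.

positron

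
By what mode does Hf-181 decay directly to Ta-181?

ΔA = 181 − 181 = 0; ΔZ = 73 − 72 = +1.
A is unchanged and Z rises by 1 — a neutron has become a proton (β⁻ decay).

beta-minus decay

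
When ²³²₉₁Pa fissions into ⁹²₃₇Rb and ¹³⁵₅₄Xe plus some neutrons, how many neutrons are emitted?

Conserve mass number: 232 = 92 + 135 + k, so k = 232 − 227 = 5.
Check atomic number: 91 = 37 + 54 + 0 = 91. ✓

5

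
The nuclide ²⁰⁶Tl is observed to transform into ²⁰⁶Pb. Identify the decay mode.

beta-minus decay

ΔA = 206 − 206 = 0; ΔZ = 82 − 81 = +1.
A is unchanged and Z rises by 1 — a neutron has become a proton (β⁻ decay).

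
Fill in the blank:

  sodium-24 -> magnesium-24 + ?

beta-minus particle

Conserve mass number: 24 = 24 + A, so A = 0.
Conserve atomic number: 11 = 12 + Z, so Z = -1.
A = 0 and Z = -1 is e⁻ — a beta-minus particle.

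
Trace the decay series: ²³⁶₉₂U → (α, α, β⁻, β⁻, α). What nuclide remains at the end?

Start: (A, Z) = (236, 92).
After α: (232, 90).
After α: (228, 88).
After β⁻: (228, 89).
After β⁻: (228, 90).
After α: (224, 88).
Z = 88 is radium.

Ra-224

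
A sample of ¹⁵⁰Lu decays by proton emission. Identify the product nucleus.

Proton emission: mass number changes by -1, atomic number by -1.
A: 150 − 1 = 149; Z: 71 − 1 = 70.
Z = 70 is ytterbium, so the daughter is ¹⁴⁹Yb.

Yb-149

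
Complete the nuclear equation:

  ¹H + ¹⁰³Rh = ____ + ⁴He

Conserve mass number: 1 + 103 = A + 4, so A = 100.
Conserve atomic number: 1 + 45 = Z + 2, so Z = 44.
Z = 44 is ruthenium, so the species is ¹⁰⁰Ru.

Ru-100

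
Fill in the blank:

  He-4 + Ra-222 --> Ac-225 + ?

proton

Conserve mass number: 4 + 222 = 225 + A, so A = 1.
Conserve atomic number: 2 + 88 = 89 + Z, so Z = 1.
A = 1 and Z = 1 is H-1 — a proton.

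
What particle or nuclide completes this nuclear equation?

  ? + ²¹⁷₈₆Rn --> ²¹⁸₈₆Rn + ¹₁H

deuteron

Conserve mass number: A + 217 = 218 + 1, so A = 2.
Conserve atomic number: Z + 86 = 86 + 1, so Z = 1.
A = 2 and Z = 1 is ²₁H — a deuteron.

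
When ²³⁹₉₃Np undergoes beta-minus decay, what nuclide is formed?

Beta-minus decay: mass number changes by +0, atomic number by +1.
A: 239 = 239; Z: 93 + 1 = 94.
Z = 94 is plutonium, so the daughter is ²³⁹₉₄Pu.

Pu-239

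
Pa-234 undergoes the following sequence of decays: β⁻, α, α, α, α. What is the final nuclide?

Start: (A, Z) = (234, 91).
After β⁻: (234, 92).
After α: (230, 90).
After α: (226, 88).
After α: (222, 86).
After α: (218, 84).
Z = 84 is polonium.

Po-218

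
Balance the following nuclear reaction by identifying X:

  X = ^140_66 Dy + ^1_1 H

Ho-141

Conserve mass number: A = 140 + 1, so A = 141.
Conserve atomic number: Z = 66 + 1, so Z = 67.
Z = 67 is holmium, so the species is ^141_67 Ho.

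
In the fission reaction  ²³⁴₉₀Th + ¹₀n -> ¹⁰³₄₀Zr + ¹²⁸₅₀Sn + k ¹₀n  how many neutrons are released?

Conserve mass number: 235 = 103 + 128 + k, so k = 235 − 231 = 4.
Check atomic number: 90 = 40 + 50 + 0 = 90. ✓

4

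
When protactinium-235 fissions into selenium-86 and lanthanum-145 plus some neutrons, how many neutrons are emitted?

Conserve mass number: 235 = 86 + 145 + k, so k = 235 − 231 = 4.
Check atomic number: 91 = 34 + 57 + 0 = 91. ✓

4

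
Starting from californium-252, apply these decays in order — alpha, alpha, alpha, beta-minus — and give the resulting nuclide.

Np-240

Start: (A, Z) = (252, 98).
After α: (248, 96).
After α: (244, 94).
After α: (240, 92).
After β⁻: (240, 93).
Z = 93 is neptunium.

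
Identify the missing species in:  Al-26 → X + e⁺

Conserve mass number: 26 = A + 0, so A = 26.
Conserve atomic number: 13 = Z + 1, so Z = 12.
Z = 12 is magnesium, so the species is Mg-26.

Mg-26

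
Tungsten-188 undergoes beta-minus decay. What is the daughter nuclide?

Beta-minus decay: mass number changes by +0, atomic number by +1.
A: 188 = 188; Z: 74 + 1 = 75.
Z = 75 is rhenium, so the daughter is rhenium-188.

Re-188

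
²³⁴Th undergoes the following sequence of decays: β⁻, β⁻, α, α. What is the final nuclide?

Ra-226

Start: (A, Z) = (234, 90).
After β⁻: (234, 91).
After β⁻: (234, 92).
After α: (230, 90).
After α: (226, 88).
Z = 88 is radium.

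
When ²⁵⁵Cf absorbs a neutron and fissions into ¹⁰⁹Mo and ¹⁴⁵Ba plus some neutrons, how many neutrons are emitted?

Conserve mass number: 256 = 109 + 145 + k, so k = 256 − 254 = 2.
Check atomic number: 98 = 42 + 56 + 0 = 98. ✓

2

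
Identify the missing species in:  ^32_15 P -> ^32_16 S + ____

Conserve mass number: 32 = 32 + A, so A = 0.
Conserve atomic number: 15 = 16 + Z, so Z = -1.
A = 0 and Z = -1 is ^0_-1 e — a beta-minus particle.

beta-minus particle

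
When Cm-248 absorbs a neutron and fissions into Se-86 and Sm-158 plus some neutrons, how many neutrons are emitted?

5

Conserve mass number: 249 = 86 + 158 + k, so k = 249 − 244 = 5.
Check atomic number: 96 = 34 + 62 + 0 = 96. ✓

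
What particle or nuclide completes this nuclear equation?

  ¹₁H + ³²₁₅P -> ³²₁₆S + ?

neutron

Conserve mass number: 1 + 32 = 32 + A, so A = 1.
Conserve atomic number: 1 + 15 = 16 + Z, so Z = 0.
A = 1 and Z = 0 is ¹₀n — a neutron.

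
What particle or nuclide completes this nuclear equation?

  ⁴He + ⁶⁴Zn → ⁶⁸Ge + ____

Conserve mass number: 4 + 64 = 68 + A, so A = 0.
Conserve atomic number: 2 + 30 = 32 + Z, so Z = 0.
A = 0 and Z = 0 is γ — a gamma ray.

gamma ray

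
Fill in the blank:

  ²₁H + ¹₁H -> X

Conserve mass number: 2 + 1 = A, so A = 3.
Conserve atomic number: 1 + 1 = Z, so Z = 2.
Z = 2 is helium, so the species is ³₂He.

He-3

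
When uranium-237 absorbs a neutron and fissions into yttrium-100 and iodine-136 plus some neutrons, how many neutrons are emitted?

Conserve mass number: 238 = 100 + 136 + k, so k = 238 − 236 = 2.
Check atomic number: 92 = 39 + 53 + 0 = 92. ✓

2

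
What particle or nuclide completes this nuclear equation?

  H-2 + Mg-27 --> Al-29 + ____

Conserve mass number: 2 + 27 = 29 + A, so A = 0.
Conserve atomic number: 1 + 12 = 13 + Z, so Z = 0.
A = 0 and Z = 0 is γ — a gamma ray.

gamma ray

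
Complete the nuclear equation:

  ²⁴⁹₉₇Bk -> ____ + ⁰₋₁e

Conserve mass number: 249 = A + 0, so A = 249.
Conserve atomic number: 97 = Z − 1, so Z = 98.
Z = 98 is californium, so the species is ²⁴⁹₉₈Cf.

Cf-249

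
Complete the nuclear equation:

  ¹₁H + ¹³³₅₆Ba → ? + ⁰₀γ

La-134

Conserve mass number: 1 + 133 = A + 0, so A = 134.
Conserve atomic number: 1 + 56 = Z + 0, so Z = 57.
Z = 57 is lanthanum, so the species is ¹³⁴₅₇La.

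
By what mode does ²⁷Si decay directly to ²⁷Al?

beta-plus decay or electron capture

ΔA = 27 − 27 = 0; ΔZ = 13 − 14 = -1.
A is unchanged and Z drops by 1 — a proton has become a neutron (β⁺ emission or electron capture).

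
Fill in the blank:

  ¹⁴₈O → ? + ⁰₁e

Conserve mass number: 14 = A + 0, so A = 14.
Conserve atomic number: 8 = Z + 1, so Z = 7.
Z = 7 is nitrogen, so the species is ¹⁴₇N.

N-14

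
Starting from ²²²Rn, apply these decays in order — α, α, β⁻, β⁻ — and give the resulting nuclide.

Po-214

Start: (A, Z) = (222, 86).
After α: (218, 84).
After α: (214, 82).
After β⁻: (214, 83).
After β⁻: (214, 84).
Z = 84 is polonium.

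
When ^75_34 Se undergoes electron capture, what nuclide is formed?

Electron capture: mass number changes by +0, atomic number by -1.
A: 75 = 75; Z: 34 − 1 = 33.
Z = 33 is arsenic, so the daughter is ^75_33 As.

As-75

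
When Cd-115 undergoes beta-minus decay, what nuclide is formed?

Beta-minus decay: mass number changes by +0, atomic number by +1.
A: 115 = 115; Z: 48 + 1 = 49.
Z = 49 is indium, so the daughter is In-115.

In-115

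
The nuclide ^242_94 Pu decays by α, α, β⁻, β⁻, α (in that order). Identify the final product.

Th-230

Start: (A, Z) = (242, 94).
After α: (238, 92).
After α: (234, 90).
After β⁻: (234, 91).
After β⁻: (234, 92).
After α: (230, 90).
Z = 90 is thorium.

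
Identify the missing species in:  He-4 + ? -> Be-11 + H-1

Li-8

Conserve mass number: 4 + A = 11 + 1, so A = 8.
Conserve atomic number: 2 + Z = 4 + 1, so Z = 3.
Z = 3 is lithium, so the species is Li-8.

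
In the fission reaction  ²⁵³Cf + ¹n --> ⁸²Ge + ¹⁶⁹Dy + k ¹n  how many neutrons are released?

Conserve mass number: 254 = 82 + 169 + k, so k = 254 − 251 = 3.
Check atomic number: 98 = 32 + 66 + 0 = 98. ✓

3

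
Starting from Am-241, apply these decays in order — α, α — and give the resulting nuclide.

Start: (A, Z) = (241, 95).
After α: (237, 93).
After α: (233, 91).
Z = 91 is protactinium.

Pa-233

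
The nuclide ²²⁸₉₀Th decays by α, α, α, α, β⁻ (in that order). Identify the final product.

Bi-212

Start: (A, Z) = (228, 90).
After α: (224, 88).
After α: (220, 86).
After α: (216, 84).
After α: (212, 82).
After β⁻: (212, 83).
Z = 83 is bismuth.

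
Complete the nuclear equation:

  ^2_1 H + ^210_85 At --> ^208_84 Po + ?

alpha particle

Conserve mass number: 2 + 210 = 208 + A, so A = 4.
Conserve atomic number: 1 + 85 = 84 + Z, so Z = 2.
A = 4 and Z = 2 is ^4_2 He — an alpha particle.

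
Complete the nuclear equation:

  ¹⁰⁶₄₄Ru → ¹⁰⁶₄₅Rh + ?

beta-minus particle

Conserve mass number: 106 = 106 + A, so A = 0.
Conserve atomic number: 44 = 45 + Z, so Z = -1.
A = 0 and Z = -1 is ⁰₋₁e — a beta-minus particle.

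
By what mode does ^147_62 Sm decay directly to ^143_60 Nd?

alpha decay

ΔA = 143 − 147 = -4; ΔZ = 60 − 62 = -2.
A drops by 4 and Z drops by 2 — the signature of alpha emission.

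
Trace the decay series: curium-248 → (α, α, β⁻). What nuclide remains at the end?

Start: (A, Z) = (248, 96).
After α: (244, 94).
After α: (240, 92).
After β⁻: (240, 93).
Z = 93 is neptunium.

Np-240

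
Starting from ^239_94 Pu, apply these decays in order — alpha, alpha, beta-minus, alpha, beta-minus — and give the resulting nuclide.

Th-227

Start: (A, Z) = (239, 94).
After α: (235, 92).
After α: (231, 90).
After β⁻: (231, 91).
After α: (227, 89).
After β⁻: (227, 90).
Z = 90 is thorium.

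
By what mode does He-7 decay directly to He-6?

ΔA = 6 − 7 = -1; ΔZ = 2 − 2 = +0.
A drops by 1 with Z unchanged — a neutron was emitted.

neutron emission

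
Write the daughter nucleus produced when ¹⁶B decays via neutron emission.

Neutron emission: mass number changes by -1, atomic number by +0.
A: 16 − 1 = 15; Z: 5 = 5.
Z = 5 is boron, so the daughter is ¹⁵B.

B-15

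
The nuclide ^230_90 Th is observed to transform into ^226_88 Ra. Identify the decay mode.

ΔA = 226 − 230 = -4; ΔZ = 88 − 90 = -2.
A drops by 4 and Z drops by 2 — the signature of alpha emission.

alpha decay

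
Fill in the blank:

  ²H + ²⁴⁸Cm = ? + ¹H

Cm-249

Conserve mass number: 2 + 248 = A + 1, so A = 249.
Conserve atomic number: 1 + 96 = Z + 1, so Z = 96.
Z = 96 is curium, so the species is ²⁴⁹Cm.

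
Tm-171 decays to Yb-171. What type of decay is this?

ΔA = 171 − 171 = 0; ΔZ = 70 − 69 = +1.
A is unchanged and Z rises by 1 — a neutron has become a proton (β⁻ decay).

beta-minus decay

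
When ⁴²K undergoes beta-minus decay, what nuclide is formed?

Ca-42

Beta-minus decay: mass number changes by +0, atomic number by +1.
A: 42 = 42; Z: 19 + 1 = 20.
Z = 20 is calcium, so the daughter is ⁴²Ca.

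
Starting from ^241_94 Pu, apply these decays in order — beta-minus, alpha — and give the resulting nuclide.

Start: (A, Z) = (241, 94).
After β⁻: (241, 95).
After α: (237, 93).
Z = 93 is neptunium.

Np-237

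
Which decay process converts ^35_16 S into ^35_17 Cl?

beta-minus decay

ΔA = 35 − 35 = 0; ΔZ = 17 − 16 = +1.
A is unchanged and Z rises by 1 — a neutron has become a proton (β⁻ decay).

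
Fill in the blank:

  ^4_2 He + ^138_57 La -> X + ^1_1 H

Conserve mass number: 4 + 138 = A + 1, so A = 141.
Conserve atomic number: 2 + 57 = Z + 1, so Z = 58.
Z = 58 is cerium, so the species is ^141_58 Ce.

Ce-141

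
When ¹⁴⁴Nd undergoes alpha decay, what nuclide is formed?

Alpha decay: mass number changes by -4, atomic number by -2.
A: 144 − 4 = 140; Z: 60 − 2 = 58.
Z = 58 is cerium, so the daughter is ¹⁴⁰Ce.

Ce-140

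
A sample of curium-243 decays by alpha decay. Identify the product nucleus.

Alpha decay: mass number changes by -4, atomic number by -2.
A: 243 − 4 = 239; Z: 96 − 2 = 94.
Z = 94 is plutonium, so the daughter is plutonium-239.

Pu-239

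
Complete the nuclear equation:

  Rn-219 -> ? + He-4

Po-215

Conserve mass number: 219 = A + 4, so A = 215.
Conserve atomic number: 86 = Z + 2, so Z = 84.
Z = 84 is polonium, so the species is Po-215.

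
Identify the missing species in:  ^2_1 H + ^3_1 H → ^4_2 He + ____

neutron

Conserve mass number: 2 + 3 = 4 + A, so A = 1.
Conserve atomic number: 1 + 1 = 2 + Z, so Z = 0.
A = 1 and Z = 0 is ^1_0 n — a neutron.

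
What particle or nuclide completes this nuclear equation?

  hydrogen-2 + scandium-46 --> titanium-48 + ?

gamma ray

Conserve mass number: 2 + 46 = 48 + A, so A = 0.
Conserve atomic number: 1 + 21 = 22 + Z, so Z = 0.
A = 0 and Z = 0 is γ — a gamma ray.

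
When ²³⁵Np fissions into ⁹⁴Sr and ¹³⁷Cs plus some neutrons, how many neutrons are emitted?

4

Conserve mass number: 235 = 94 + 137 + k, so k = 235 − 231 = 4.
Check atomic number: 93 = 38 + 55 + 0 = 93. ✓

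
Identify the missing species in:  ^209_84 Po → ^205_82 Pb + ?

alpha particle

Conserve mass number: 209 = 205 + A, so A = 4.
Conserve atomic number: 84 = 82 + Z, so Z = 2.
A = 4 and Z = 2 is ^4_2 He — an alpha particle.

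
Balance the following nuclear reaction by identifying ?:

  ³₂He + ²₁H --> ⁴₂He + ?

Conserve mass number: 3 + 2 = 4 + A, so A = 1.
Conserve atomic number: 2 + 1 = 2 + Z, so Z = 1.
A = 1 and Z = 1 is ¹₁H — a proton.

proton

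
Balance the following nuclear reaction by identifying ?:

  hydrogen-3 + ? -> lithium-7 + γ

alpha particle

Conserve mass number: 3 + A = 7 + 0, so A = 4.
Conserve atomic number: 1 + Z = 3 + 0, so Z = 2.
A = 4 and Z = 2 is helium-4 — an alpha particle.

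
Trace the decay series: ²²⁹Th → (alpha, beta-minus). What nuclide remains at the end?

Ac-225

Start: (A, Z) = (229, 90).
After α: (225, 88).
After β⁻: (225, 89).
Z = 89 is actinium.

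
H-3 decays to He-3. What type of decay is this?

beta-minus decay

ΔA = 3 − 3 = 0; ΔZ = 2 − 1 = +1.
A is unchanged and Z rises by 1 — a neutron has become a proton (β⁻ decay).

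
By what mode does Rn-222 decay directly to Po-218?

alpha decay

ΔA = 218 − 222 = -4; ΔZ = 84 − 86 = -2.
A drops by 4 and Z drops by 2 — the signature of alpha emission.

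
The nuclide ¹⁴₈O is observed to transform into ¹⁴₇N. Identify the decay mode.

beta-plus decay or electron capture

ΔA = 14 − 14 = 0; ΔZ = 7 − 8 = -1.
A is unchanged and Z drops by 1 — a proton has become a neutron (β⁺ emission or electron capture).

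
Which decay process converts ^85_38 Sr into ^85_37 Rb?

beta-plus decay or electron capture

ΔA = 85 − 85 = 0; ΔZ = 37 − 38 = -1.
A is unchanged and Z drops by 1 — a proton has become a neutron (β⁺ emission or electron capture).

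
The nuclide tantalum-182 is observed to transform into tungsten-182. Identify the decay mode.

beta-minus decay

ΔA = 182 − 182 = 0; ΔZ = 74 − 73 = +1.
A is unchanged and Z rises by 1 — a neutron has become a proton (β⁻ decay).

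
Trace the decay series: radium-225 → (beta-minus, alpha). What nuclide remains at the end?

Fr-221

Start: (A, Z) = (225, 88).
After β⁻: (225, 89).
After α: (221, 87).
Z = 87 is francium.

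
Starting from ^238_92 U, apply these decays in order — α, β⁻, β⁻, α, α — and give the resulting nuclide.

Ra-226

Start: (A, Z) = (238, 92).
After α: (234, 90).
After β⁻: (234, 91).
After β⁻: (234, 92).
After α: (230, 90).
After α: (226, 88).
Z = 88 is radium.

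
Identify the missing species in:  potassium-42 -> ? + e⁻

Conserve mass number: 42 = A + 0, so A = 42.
Conserve atomic number: 19 = Z − 1, so Z = 20.
Z = 20 is calcium, so the species is calcium-42.

Ca-42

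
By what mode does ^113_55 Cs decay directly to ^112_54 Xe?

ΔA = 112 − 113 = -1; ΔZ = 54 − 55 = -1.
A drops by 1 and Z drops by 1 — a proton was emitted.

proton emission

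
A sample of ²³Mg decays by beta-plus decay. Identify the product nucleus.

Na-23

Beta-plus decay: mass number changes by +0, atomic number by -1.
A: 23 = 23; Z: 12 − 1 = 11.
Z = 11 is sodium, so the daughter is ²³Na.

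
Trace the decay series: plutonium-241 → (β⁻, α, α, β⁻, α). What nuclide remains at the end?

Start: (A, Z) = (241, 94).
After β⁻: (241, 95).
After α: (237, 93).
After α: (233, 91).
After β⁻: (233, 92).
After α: (229, 90).
Z = 90 is thorium.

Th-229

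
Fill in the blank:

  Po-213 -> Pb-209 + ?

Conserve mass number: 213 = 209 + A, so A = 4.
Conserve atomic number: 84 = 82 + Z, so Z = 2.
A = 4 and Z = 2 is He-4 — an alpha particle.

alpha particle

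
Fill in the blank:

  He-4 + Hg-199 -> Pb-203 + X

gamma ray

Conserve mass number: 4 + 199 = 203 + A, so A = 0.
Conserve atomic number: 2 + 80 = 82 + Z, so Z = 0.
A = 0 and Z = 0 is γ — a gamma ray.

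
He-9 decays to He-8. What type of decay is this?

ΔA = 8 − 9 = -1; ΔZ = 2 − 2 = +0.
A drops by 1 with Z unchanged — a neutron was emitted.

neutron emission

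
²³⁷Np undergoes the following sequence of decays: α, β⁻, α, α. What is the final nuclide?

Ra-225

Start: (A, Z) = (237, 93).
After α: (233, 91).
After β⁻: (233, 92).
After α: (229, 90).
After α: (225, 88).
Z = 88 is radium.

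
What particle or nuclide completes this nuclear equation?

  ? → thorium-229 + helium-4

Conserve mass number: A = 229 + 4, so A = 233.
Conserve atomic number: Z = 90 + 2, so Z = 92.
Z = 92 is uranium, so the species is uranium-233.

U-233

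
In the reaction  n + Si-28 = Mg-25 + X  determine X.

alpha particle

Conserve mass number: 1 + 28 = 25 + A, so A = 4.
Conserve atomic number: 0 + 14 = 12 + Z, so Z = 2.
A = 4 and Z = 2 is He-4 — an alpha particle.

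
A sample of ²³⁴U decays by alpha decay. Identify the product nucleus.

Th-230

Alpha decay: mass number changes by -4, atomic number by -2.
A: 234 − 4 = 230; Z: 92 − 2 = 90.
Z = 90 is thorium, so the daughter is ²³⁰Th.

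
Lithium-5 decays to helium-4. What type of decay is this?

ΔA = 4 − 5 = -1; ΔZ = 2 − 3 = -1.
A drops by 1 and Z drops by 1 — a proton was emitted.

proton emission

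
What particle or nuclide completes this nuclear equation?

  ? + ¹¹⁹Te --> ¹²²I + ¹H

alpha particle

Conserve mass number: A + 119 = 122 + 1, so A = 4.
Conserve atomic number: Z + 52 = 53 + 1, so Z = 2.
A = 4 and Z = 2 is ⁴He — an alpha particle.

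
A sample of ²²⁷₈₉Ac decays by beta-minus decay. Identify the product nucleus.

Beta-minus decay: mass number changes by +0, atomic number by +1.
A: 227 = 227; Z: 89 + 1 = 90.
Z = 90 is thorium, so the daughter is ²²⁷₉₀Th.

Th-227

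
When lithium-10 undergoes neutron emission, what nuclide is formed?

Li-9

Neutron emission: mass number changes by -1, atomic number by +0.
A: 10 − 1 = 9; Z: 3 = 3.
Z = 3 is lithium, so the daughter is lithium-9.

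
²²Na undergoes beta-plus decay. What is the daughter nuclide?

Ne-22

Beta-plus decay: mass number changes by +0, atomic number by -1.
A: 22 = 22; Z: 11 − 1 = 10.
Z = 10 is neon, so the daughter is ²²Ne.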